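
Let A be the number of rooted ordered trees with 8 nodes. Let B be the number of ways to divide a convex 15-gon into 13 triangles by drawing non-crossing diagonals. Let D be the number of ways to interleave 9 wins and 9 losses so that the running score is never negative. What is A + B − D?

738467

A rooted plane tree on 8 nodes has 7 edges, and such trees are counted by C_7. So A = C_7 = 429.
A convex 15-gon is triangulated into 13 triangles, and the number of such triangulations is the Catalan number C_{15−2} = C_13. So B = C_13 = 742900.
Ballot sequences with n votes each where one side never trails are Dyck words, counted by C_n; here n = 9. So D = C_9 = 4862.
A + B − D = 429 + 742900 − 4862 = 738467.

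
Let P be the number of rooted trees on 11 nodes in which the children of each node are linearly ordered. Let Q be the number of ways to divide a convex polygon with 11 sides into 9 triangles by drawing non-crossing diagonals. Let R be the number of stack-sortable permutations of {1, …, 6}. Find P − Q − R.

Rooted ordered (plane) trees on m nodes have m−1 edges and are counted by C_{m−1}; m = 11 gives C_10. So P = C_10 = 16796.
Triangulations of a convex m-gon are counted by C_{m−2}; with m = 11 this is C_9. So Q = C_9 = 4862.
By Knuth's characterisation, the stack-sortable permutations of length 6 are the 231-avoiders, numbering C_6. So R = C_6 = 132.
P − Q − R = 16796 − 4862 − 132 = 11802.

11802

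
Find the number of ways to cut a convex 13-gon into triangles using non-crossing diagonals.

Triangulations of a convex m-gon are counted by C_{m−2}; with m = 13 this is C_11.
C_11 = C(22,11)/12 = 705432/12 = 58786.

58786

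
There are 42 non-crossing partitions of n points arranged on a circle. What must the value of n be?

5

Non-crossing partitions of [n] are counted by C_n, and C_5 = 42.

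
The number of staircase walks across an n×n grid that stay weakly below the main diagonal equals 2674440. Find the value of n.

14

Such diagonal-avoiding paths in an n×n grid are counted by C_n; 2674440 = C_14.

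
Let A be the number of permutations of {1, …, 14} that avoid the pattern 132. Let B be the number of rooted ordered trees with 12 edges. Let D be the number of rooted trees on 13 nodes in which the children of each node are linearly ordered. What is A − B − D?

2258416

Permutations of [n] avoiding any single length-3 pattern are counted by C_n; here n = 14. So A = C_14 = 2674440.
A rooted plane tree with 12 edges has 13 nodes, and the count is C_12. So B = C_12 = 208012.
A rooted plane tree on 13 nodes has 12 edges, and such trees are counted by C_12. So D = C_12 = 208012.
A − B − D = 2674440 − 208012 − 208012 = 2258416.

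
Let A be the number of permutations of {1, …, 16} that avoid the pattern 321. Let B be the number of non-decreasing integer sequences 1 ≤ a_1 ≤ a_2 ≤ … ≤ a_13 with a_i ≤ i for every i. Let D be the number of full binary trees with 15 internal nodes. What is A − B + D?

44309615

Permutations of [n] avoiding any single length-3 pattern are counted by C_n; here n = 16. So A = C_16 = 35357670.
Weakly increasing sequences with a_i ≤ i biject with Dyck paths of semilength 13, so there are C_13. So B = C_13 = 742900.
Full binary trees with n internal nodes are counted by C_n; here n = 15. So D = C_15 = 9694845.
A − B + D = 35357670 − 742900 + 9694845 = 44309615.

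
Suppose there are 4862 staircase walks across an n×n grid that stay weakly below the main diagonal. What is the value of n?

Such diagonal-avoiding paths in an n×n grid are counted by C_n; 4862 = C_9.

9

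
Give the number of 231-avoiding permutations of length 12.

For any fixed pattern of length 3, the pattern-avoiding permutations of [12] number C_12.
C_12 = C(24,12)/13 = 2704156/13 = 208012.

208012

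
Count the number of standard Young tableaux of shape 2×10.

By the hook-length formula (or a Dyck-path bijection), SYT of shape 2×10 number C_10.
C_10 = C_9 · 2(2·9+1)/(9+2) = 4862 · 38/11 = 16796.

16796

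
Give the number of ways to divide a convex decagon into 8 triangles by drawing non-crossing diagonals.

1430

Triangulations of a convex m-gon are counted by C_{m−2}; with m = 10 this is C_8.
C_8 = C_7 · 2(2·7+1)/(7+2) = 429 · 30/9 = 1430.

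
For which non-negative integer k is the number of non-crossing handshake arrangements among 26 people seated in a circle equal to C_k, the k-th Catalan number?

13

With 26 = 2·13 people, non-crossing handshake pairings are non-crossing perfect matchings on a circle, counted by C_13.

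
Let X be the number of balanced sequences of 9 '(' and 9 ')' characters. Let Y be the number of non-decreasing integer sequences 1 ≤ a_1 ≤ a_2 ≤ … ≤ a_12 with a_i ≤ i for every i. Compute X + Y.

212874

With 9 pairs the number of balanced bracket strings is the Catalan number C_9. So X = C_9 = 4862.
Such sub-staircase sequences of length n are counted by C_n; here n = 12. So Y = C_12 = 208012.
X + Y = 4862 + 208012 = 212874.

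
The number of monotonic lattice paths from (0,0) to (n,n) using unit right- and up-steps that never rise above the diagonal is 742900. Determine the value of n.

Such diagonal-avoiding paths in an n×n grid are counted by C_n; 742900 = C_13.

13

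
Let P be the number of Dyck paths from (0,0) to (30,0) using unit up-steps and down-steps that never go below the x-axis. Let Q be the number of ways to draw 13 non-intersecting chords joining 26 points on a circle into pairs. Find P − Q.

8951945

A Dyck path with 15 up-steps and 15 down-steps has semilength 15, so there are C_15 of them. So P = C_15 = 9694845.
Non-crossing perfect matchings of 2n points on a circle are counted by C_n; with 26 points, n = 13. So Q = C_13 = 742900.
P − Q = 9694845 − 742900 = 8951945.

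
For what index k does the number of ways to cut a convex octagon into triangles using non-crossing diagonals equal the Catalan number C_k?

6

The number of triangulations of an 8-gon is the Catalan number C_6 (index = sides − 2).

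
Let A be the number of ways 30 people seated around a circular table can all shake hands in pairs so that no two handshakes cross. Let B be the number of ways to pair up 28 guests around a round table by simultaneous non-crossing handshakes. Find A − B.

Non-crossing handshake pairings of 2n people are counted by C_n; 30 people gives n = 15. So A = C_15 = 9694845.
With 28 = 2·14 people, non-crossing handshake pairings are non-crossing perfect matchings on a circle, counted by C_14. So B = C_14 = 2674440.
A − B = 9694845 − 2674440 = 7020405.

7020405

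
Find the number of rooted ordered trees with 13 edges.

A rooted plane tree with 13 edges has 14 nodes, and the count is C_13.
C_13 = C(26,13)/14 = 10400600/14 = 742900.

742900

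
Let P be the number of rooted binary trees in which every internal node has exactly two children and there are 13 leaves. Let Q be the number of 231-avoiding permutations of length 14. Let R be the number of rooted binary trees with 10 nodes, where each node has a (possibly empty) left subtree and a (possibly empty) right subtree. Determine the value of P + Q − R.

Full binary trees with 13 leaves have 13−1 = 12 internal nodes, so there are C_12 of them. So P = C_12 = 208012.
For any fixed pattern of length 3, the pattern-avoiding permutations of [14] number C_14. So Q = C_14 = 2674440.
Rooted binary trees with 10 nodes (each child slot possibly empty) number C_10. So R = C_10 = 16796.
P + Q − R = 208012 + 2674440 − 16796 = 2865656.

2865656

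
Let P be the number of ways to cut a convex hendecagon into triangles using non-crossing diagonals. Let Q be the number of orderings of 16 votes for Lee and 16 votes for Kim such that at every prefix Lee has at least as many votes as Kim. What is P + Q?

35362532

Triangulations of a convex m-gon are counted by C_{m−2}; with m = 11 this is C_9. So P = C_9 = 4862.
Ballot sequences with n votes each where one side never trails are Dyck words, counted by C_n; here n = 16. So Q = C_16 = 35357670.
P + Q = 4862 + 35357670 = 35362532.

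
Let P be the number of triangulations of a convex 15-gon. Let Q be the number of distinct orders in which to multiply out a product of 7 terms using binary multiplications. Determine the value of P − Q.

A convex 15-gon is triangulated into 13 triangles, and the number of such triangulations is the Catalan number C_{15−2} = C_13. So P = C_13 = 742900.
Parenthesizations of m factors correspond to full binary trees with m leaves, counted by C_{m−1}; m = 7 gives C_6. So Q = C_6 = 132.
P − Q = 742900 − 132 = 742768.

742768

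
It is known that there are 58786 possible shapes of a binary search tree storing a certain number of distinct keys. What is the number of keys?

11

Binary search tree shapes on n keys are counted by C_n, and C_11 = 58786.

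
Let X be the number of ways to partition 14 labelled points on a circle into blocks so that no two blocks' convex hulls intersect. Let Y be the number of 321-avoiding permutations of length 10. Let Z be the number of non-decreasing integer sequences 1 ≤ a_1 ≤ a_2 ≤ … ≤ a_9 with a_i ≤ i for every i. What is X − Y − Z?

The non-crossing partitions of [14] form a lattice of size C_14. So X = C_14 = 2674440.
Permutations of [n] avoiding any single length-3 pattern are counted by C_n; here n = 10. So Y = C_10 = 16796.
Such sub-staircase sequences of length n are counted by C_n; here n = 9. So Z = C_9 = 4862.
X − Y − Z = 2674440 − 16796 − 4862 = 2652782.

2652782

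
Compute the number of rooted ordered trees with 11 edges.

58786

Rooted ordered trees with n edges are counted by C_n; here n = 11.
C_11 = C_10 · 2(2·10+1)/(10+2) = 16796 · 42/12 = 58786.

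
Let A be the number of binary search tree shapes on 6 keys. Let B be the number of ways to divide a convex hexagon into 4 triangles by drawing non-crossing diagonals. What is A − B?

118

There are C_n binary search tree shapes on n keys; with n = 6 that is C_6. So A = C_6 = 132.
A convex 6-gon is triangulated into 4 triangles, and the number of such triangulations is the Catalan number C_{6−2} = C_4. So B = C_4 = 14.
A − B = 132 − 14 = 118.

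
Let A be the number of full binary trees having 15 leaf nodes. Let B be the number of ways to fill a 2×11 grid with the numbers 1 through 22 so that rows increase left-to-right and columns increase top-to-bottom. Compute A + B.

2733226

Full binary trees with 15 leaves have 15−1 = 14 internal nodes, so there are C_14 of them. So A = C_14 = 2674440.
By the hook-length formula (or a Dyck-path bijection), SYT of shape 2×11 number C_11. So B = C_11 = 58786.
A + B = 2674440 + 58786 = 2733226.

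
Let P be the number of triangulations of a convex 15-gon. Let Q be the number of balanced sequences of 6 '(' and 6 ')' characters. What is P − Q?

742768

The number of triangulations of a 15-gon is the Catalan number C_13 (index = sides − 2). So P = C_13 = 742900.
Balanced strings of n pairs of brackets are counted by C_n; here n = 6. So Q = C_6 = 132.
P − Q = 742900 − 132 = 742768.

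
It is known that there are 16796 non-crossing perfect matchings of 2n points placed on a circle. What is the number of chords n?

10

Non-crossing pairings of 2n points on a circle are counted by C_n; 16796 = C_10.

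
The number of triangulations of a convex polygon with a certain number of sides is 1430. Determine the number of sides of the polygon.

10

Triangulations of a convex m-gon are counted by C_{m−2}; 1430 = C_8.
So m − 2 = 8, giving m = 10 sides.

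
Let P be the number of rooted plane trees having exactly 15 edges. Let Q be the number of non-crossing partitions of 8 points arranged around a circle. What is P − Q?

9693415

A rooted plane tree with 15 edges has 16 nodes, and the count is C_15. So P = C_15 = 9694845.
Non-crossing partitions of an n-element set are counted by C_n; here n = 8. So Q = C_8 = 1430.
P − Q = 9694845 − 1430 = 9693415.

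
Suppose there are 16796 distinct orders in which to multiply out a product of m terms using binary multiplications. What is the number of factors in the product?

11

Parenthesizations of m factors are counted by C_{m−1}, and C_10 = 16796.
So the index is 10, and the number of factors is 10 + 1 = 11.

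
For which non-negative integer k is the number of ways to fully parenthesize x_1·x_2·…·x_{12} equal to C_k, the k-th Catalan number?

11

Bracketing 12 factors into binary products is counted by C_{12−1} = C_11.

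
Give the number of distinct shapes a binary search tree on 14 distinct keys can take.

Rooted binary trees with 14 nodes (each child slot possibly empty) number C_14.
C_14 = C(28,14)/15 = 40116600/15 = 2674440.

2674440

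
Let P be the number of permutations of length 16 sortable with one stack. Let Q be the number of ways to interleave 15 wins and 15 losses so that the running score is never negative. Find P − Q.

Stack-sortable permutations are exactly the 231-avoiding ones, counted by C_n; here n = 16. So P = C_16 = 35357670.
Ballot sequences with n votes each where one side never trails are Dyck words, counted by C_n; here n = 15. So Q = C_15 = 9694845.
P − Q = 35357670 − 9694845 = 25662825.

25662825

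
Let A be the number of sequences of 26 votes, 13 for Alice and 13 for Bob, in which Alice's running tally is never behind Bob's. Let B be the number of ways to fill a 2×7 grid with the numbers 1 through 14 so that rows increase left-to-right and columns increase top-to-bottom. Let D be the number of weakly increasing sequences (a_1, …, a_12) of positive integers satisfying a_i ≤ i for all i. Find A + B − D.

535317

Ballot sequences with n votes each where one side never trails are Dyck words, counted by C_n; here n = 13. So A = C_13 = 742900.
By the hook-length formula (or a Dyck-path bijection), SYT of shape 2×7 number C_7. So B = C_7 = 429.
Such sub-staircase sequences of length n are counted by C_n; here n = 12. So D = C_12 = 208012.
A + B − D = 742900 + 429 − 208012 = 535317.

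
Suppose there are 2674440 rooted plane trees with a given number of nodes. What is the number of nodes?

15

Rooted ordered trees on m nodes are counted by C_{m−1}. The Catalan number equal to 2674440 is C_14.
So the index is 14, and the number of nodes is 14 + 1 = 15.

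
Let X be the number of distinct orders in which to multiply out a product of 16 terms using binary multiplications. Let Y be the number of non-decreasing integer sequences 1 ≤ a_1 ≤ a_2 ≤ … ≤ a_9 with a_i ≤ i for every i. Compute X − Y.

Ways to associate a product of 16 factors correspond to binary trees on 16 leaves, so the count is C_15. So X = C_15 = 9694845.
Weakly increasing sequences with a_i ≤ i biject with Dyck paths of semilength 9, so there are C_9. So Y = C_9 = 4862.
X − Y = 9694845 − 4862 = 9689983.

9689983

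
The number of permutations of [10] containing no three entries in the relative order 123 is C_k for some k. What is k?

For any fixed pattern of length 3, the pattern-avoiding permutations of [10] number C_10.

10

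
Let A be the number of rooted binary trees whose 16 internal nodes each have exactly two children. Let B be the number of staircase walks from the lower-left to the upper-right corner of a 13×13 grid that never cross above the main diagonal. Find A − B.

34614770

The number of full binary trees on 16 internal nodes is the Catalan number C_16. So A = C_16 = 35357670.
Monotone paths in an n×n grid that stay weakly below the diagonal are counted by C_n; here n = 13. So B = C_13 = 742900.
A − B = 35357670 − 742900 = 34614770.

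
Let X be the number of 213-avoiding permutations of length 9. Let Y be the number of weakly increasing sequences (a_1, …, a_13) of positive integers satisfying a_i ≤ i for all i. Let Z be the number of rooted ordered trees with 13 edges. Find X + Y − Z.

For any fixed pattern of length 3, the pattern-avoiding permutations of [9] number C_9. So X = C_9 = 4862.
Weakly increasing sequences with a_i ≤ i biject with Dyck paths of semilength 13, so there are C_13. So Y = C_13 = 742900.
A rooted plane tree with 13 edges has 14 nodes, and the count is C_13. So Z = C_13 = 742900.
X + Y − Z = 4862 + 742900 − 742900 = 4862.

4862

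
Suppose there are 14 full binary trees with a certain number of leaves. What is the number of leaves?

5

Full binary trees with L leaves are counted by C_{L−1}, and C_4 = 14.
So the index is 4, and the number of leaves is 4 + 1 = 5.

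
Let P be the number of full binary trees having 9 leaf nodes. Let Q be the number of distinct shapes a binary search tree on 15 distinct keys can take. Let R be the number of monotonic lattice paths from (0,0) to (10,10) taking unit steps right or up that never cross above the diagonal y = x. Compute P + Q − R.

A full binary tree with L leaves has L−1 internal nodes and is counted by C_{L−1}; L = 9 gives C_8. So P = C_8 = 1430.
There are C_n binary search tree shapes on n keys; with n = 15 that is C_15. So Q = C_15 = 9694845.
Monotone paths in an n×n grid that stay weakly below the diagonal are counted by C_n; here n = 10. So R = C_10 = 16796.
P + Q − R = 1430 + 9694845 − 16796 = 9679479.

9679479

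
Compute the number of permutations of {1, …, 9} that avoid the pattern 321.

4862

Permutations of [n] avoiding any single length-3 pattern are counted by C_n; here n = 9.
C_9 = C_8 · 2(2·8+1)/(8+2) = 1430 · 34/10 = 4862.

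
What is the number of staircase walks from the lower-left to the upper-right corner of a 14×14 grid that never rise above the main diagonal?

2674440

Monotone paths in an n×n grid that stay weakly below the diagonal are counted by C_n; here n = 14.
C_14 = C(28,14)/15 = 40116600/15 = 2674440.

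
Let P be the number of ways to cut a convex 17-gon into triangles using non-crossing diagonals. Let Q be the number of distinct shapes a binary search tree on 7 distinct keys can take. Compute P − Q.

9694416

Triangulations of a convex m-gon are counted by C_{m−2}; with m = 17 this is C_15. So P = C_15 = 9694845.
There are C_n binary search tree shapes on n keys; with n = 7 that is C_7. So Q = C_7 = 429.
P − Q = 9694845 − 429 = 9694416.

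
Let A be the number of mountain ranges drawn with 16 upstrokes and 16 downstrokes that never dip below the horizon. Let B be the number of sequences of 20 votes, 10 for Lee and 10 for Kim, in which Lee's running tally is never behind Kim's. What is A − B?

Dyck paths of semilength n (length 2n) are counted by C_n; here n = 16. So A = C_16 = 35357670.
Ballot sequences with n votes each where one side never trails are Dyck words, counted by C_n; here n = 10. So B = C_10 = 16796.
A − B = 35357670 − 16796 = 35340874.

35340874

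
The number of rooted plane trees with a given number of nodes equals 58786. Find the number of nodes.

12

Rooted ordered trees on m nodes are counted by C_{m−1}, and C_11 = 58786.
So the index is 11, and the number of nodes is 11 + 1 = 12.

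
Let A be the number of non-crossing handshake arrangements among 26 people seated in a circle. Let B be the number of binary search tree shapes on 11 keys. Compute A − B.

With 26 = 2·13 people, non-crossing handshake pairings are non-crossing perfect matchings on a circle, counted by C_13. So A = C_13 = 742900.
There are C_n binary search tree shapes on n keys; with n = 11 that is C_11. So B = C_11 = 58786.
A − B = 742900 − 58786 = 684114.

684114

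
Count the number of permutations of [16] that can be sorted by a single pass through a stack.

35357670

By Knuth's characterisation, the stack-sortable permutations of length 16 are the 231-avoiders, numbering C_16.
C_16 = C(32,16)/17 = 601080390/17 = 35357670.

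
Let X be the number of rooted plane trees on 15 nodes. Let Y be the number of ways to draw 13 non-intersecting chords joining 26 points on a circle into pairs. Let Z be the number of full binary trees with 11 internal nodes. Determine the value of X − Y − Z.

Rooted ordered (plane) trees on m nodes have m−1 edges and are counted by C_{m−1}; m = 15 gives C_14. So X = C_14 = 2674440.
Non-crossing perfect matchings of 2n points on a circle are counted by C_n; with 26 points, n = 13. So Y = C_13 = 742900.
The number of full binary trees on 11 internal nodes is the Catalan number C_11. So Z = C_11 = 58786.
X − Y − Z = 2674440 − 742900 − 58786 = 1872754.

1872754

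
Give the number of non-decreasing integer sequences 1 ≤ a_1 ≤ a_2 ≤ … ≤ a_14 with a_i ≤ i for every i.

2674440

Such sub-staircase sequences of length n are counted by C_n; here n = 14.
C_14 = C(28,14)/15 = 40116600/15 = 2674440.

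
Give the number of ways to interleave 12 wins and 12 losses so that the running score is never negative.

Ballot sequences with n votes each where one side never trails are Dyck words, counted by C_n; here n = 12.
C_12 = C(24,12)/13 = 2704156/13 = 208012.

208012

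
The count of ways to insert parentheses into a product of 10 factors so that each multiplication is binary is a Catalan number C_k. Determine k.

9

Bracketing 10 factors into binary products is counted by C_{10−1} = C_9.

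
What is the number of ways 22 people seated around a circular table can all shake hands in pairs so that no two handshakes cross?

With 22 = 2·11 people, non-crossing handshake pairings are non-crossing perfect matchings on a circle, counted by C_11.
C_11 = C_10 · 2(2·10+1)/(10+2) = 16796 · 42/12 = 58786.

58786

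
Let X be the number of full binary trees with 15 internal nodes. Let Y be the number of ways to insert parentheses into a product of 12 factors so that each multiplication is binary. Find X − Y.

9636059

Full binary trees with n internal nodes are counted by C_n; here n = 15. So X = C_15 = 9694845.
Parenthesizations of m factors correspond to full binary trees with m leaves, counted by C_{m−1}; m = 12 gives C_11. So Y = C_11 = 58786.
X − Y = 9694845 − 58786 = 9636059.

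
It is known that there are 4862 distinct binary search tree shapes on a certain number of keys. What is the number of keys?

Binary search tree shapes on n keys are counted by C_n, and C_9 = 4862.

9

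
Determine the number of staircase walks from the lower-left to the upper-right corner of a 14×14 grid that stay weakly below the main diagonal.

2674440

Sub-diagonal monotone paths from (0,0) to (14,14) biject with Dyck paths of semilength 14, giving C_14.
C_14 = C_13 · 2(2·13+1)/(13+2) = 742900 · 54/15 = 2674440.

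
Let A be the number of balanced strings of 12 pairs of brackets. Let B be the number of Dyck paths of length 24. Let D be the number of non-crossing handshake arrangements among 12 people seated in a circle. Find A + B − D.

A balanced arrangement of 12 bracket pairs is a Dyck word of semilength 12, so the count is C_12. So A = C_12 = 208012.
Dyck paths of semilength n (length 2n) are counted by C_n; here n = 12. So B = C_12 = 208012.
With 12 = 2·6 people, non-crossing handshake pairings are non-crossing perfect matchings on a circle, counted by C_6. So D = C_6 = 132.
A + B − D = 208012 + 208012 − 132 = 415892.

415892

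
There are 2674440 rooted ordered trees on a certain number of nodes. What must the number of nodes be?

15

Rooted ordered trees on m nodes are counted by C_{m−1}, and C_14 = 2674440.
So the index is 14, and the number of nodes is 14 + 1 = 15.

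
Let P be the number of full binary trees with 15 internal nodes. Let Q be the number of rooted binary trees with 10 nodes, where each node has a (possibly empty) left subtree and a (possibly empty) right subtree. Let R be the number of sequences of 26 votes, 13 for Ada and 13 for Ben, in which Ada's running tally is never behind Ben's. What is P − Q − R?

8935149

Full binary trees with n internal nodes are counted by C_n; here n = 15. So P = C_15 = 9694845.
Rooted binary trees with 10 nodes (each child slot possibly empty) number C_10. So Q = C_10 = 16796.
Ballot sequences with n votes each where one side never trails are Dyck words, counted by C_n; here n = 13. So R = C_13 = 742900.
P − Q − R = 9694845 − 16796 − 742900 = 8935149.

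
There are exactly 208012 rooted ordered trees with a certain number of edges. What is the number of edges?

Rooted ordered trees with n edges are counted by C_n. Since C_12 = 208012, the index is 12.

12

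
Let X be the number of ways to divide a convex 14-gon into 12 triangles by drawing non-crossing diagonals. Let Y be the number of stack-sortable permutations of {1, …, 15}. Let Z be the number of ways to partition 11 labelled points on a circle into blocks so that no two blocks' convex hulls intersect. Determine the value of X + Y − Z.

The number of triangulations of a 14-gon is the Catalan number C_12 (index = sides − 2). So X = C_12 = 208012.
Stack-sortable permutations are exactly the 231-avoiding ones, counted by C_n; here n = 15. So Y = C_15 = 9694845.
Non-crossing partitions of an n-element set are counted by C_n; here n = 11. So Z = C_11 = 58786.
X + Y − Z = 208012 + 9694845 − 58786 = 9844071.

9844071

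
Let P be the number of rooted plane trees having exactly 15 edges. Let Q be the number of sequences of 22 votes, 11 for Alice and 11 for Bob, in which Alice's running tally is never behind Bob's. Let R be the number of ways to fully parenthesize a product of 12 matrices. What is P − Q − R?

A rooted plane tree with 15 edges has 16 nodes, and the count is C_15. So P = C_15 = 9694845.
Ballot sequences with n votes each where one side never trails are Dyck words, counted by C_n; here n = 11. So Q = C_11 = 58786.
Parenthesizations of m factors correspond to full binary trees with m leaves, counted by C_{m−1}; m = 12 gives C_11. So R = C_11 = 58786.
P − Q − R = 9694845 − 58786 − 58786 = 9577273.

9577273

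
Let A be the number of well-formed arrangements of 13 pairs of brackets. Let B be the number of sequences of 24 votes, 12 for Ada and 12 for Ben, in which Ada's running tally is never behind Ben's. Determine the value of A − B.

534888

Balanced strings of n pairs of brackets are counted by C_n; here n = 13. So A = C_13 = 742900.
Ballot sequences with n votes each where one side never trails are Dyck words, counted by C_n; here n = 12. So B = C_12 = 208012.
A − B = 742900 − 208012 = 534888.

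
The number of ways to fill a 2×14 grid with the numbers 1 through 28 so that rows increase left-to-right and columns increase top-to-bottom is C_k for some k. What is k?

Standard Young tableaux of shape 2×n are counted by C_n; here n = 14.

14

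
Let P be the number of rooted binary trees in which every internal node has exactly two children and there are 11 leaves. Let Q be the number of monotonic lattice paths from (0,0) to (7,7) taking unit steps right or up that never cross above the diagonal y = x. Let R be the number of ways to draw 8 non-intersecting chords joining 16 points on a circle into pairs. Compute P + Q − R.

A full binary tree with L leaves has L−1 internal nodes and is counted by C_{L−1}; L = 11 gives C_10. So P = C_10 = 16796.
Sub-diagonal monotone paths from (0,0) to (7,7) biject with Dyck paths of semilength 7, giving C_7. So Q = C_7 = 429.
Pairing 16 circle points by 8 non-crossing chords gives C_8 matchings. So R = C_8 = 1430.
P + Q − R = 16796 + 429 − 1430 = 15795.

15795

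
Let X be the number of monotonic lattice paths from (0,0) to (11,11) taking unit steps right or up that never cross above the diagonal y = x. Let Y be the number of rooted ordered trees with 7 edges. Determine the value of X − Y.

Sub-diagonal monotone paths from (0,0) to (11,11) biject with Dyck paths of semilength 11, giving C_11. So X = C_11 = 58786.
Rooted ordered trees with n edges are counted by C_n; here n = 7. So Y = C_7 = 429.
X − Y = 58786 − 429 = 58357.

58357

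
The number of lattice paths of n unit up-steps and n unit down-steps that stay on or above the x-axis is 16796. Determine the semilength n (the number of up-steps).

Dyck paths of semilength n are counted by C_n; 16796 = C_10.

10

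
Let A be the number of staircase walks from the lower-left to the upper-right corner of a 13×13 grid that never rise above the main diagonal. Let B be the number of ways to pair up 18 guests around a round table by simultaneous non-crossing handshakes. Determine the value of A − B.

738038

Sub-diagonal monotone paths from (0,0) to (13,13) biject with Dyck paths of semilength 13, giving C_13. So A = C_13 = 742900.
Non-crossing handshake pairings of 2n people are counted by C_n; 18 people gives n = 9. So B = C_9 = 4862.
A − B = 742900 − 4862 = 738038.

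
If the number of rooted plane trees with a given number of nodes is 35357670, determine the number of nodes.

Rooted ordered trees on m nodes are counted by C_{m−1}; 35357670 = C_16.
So the index is 16, and the number of nodes is 16 + 1 = 17.

17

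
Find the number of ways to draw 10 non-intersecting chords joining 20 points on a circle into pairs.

16796

Non-crossing perfect matchings of 2n points on a circle are counted by C_n; with 20 points, n = 10.
C_10 = C_9 · 2(2·9+1)/(9+2) = 4862 · 38/11 = 16796.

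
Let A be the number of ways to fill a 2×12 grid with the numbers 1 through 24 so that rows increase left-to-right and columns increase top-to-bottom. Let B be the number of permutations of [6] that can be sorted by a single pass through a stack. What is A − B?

Standard Young tableaux of shape 2×n are counted by C_n; here n = 12. So A = C_12 = 208012.
By Knuth's characterisation, the stack-sortable permutations of length 6 are the 231-avoiders, numbering C_6. So B = C_6 = 132.
A − B = 208012 − 132 = 207880.

207880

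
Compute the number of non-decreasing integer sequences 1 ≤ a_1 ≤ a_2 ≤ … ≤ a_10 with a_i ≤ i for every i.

16796

Such sub-staircase sequences of length n are counted by C_n; here n = 10.
C_10 = C(20,10)/11 = 184756/11 = 16796.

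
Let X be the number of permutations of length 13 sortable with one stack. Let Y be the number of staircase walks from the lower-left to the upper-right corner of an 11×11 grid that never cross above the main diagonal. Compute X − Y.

By Knuth's characterisation, the stack-sortable permutations of length 13 are the 231-avoiders, numbering C_13. So X = C_13 = 742900.
Monotone paths in an n×n grid that stay weakly below the diagonal are counted by C_n; here n = 11. So Y = C_11 = 58786.
X − Y = 742900 − 58786 = 684114.

684114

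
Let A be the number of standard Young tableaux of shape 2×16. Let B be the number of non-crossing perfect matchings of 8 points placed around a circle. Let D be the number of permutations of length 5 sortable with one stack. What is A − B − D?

By the hook-length formula (or a Dyck-path bijection), SYT of shape 2×16 number C_16. So A = C_16 = 35357670.
Pairing 8 circle points by 4 non-crossing chords gives C_4 matchings. So B = C_4 = 14.
By Knuth's characterisation, the stack-sortable permutations of length 5 are the 231-avoiders, numbering C_5. So D = C_5 = 42.
A − B − D = 35357670 − 14 − 42 = 35357614.

35357614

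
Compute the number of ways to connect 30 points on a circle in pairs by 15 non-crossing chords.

Pairing 30 circle points by 15 non-crossing chords gives C_15 matchings.
C_15 = C_14 · 2(2·14+1)/(14+2) = 2674440 · 58/16 = 9694845.

9694845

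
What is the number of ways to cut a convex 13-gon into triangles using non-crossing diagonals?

A convex 13-gon is triangulated into 11 triangles, and the number of such triangulations is the Catalan number C_{13−2} = C_11.
C_11 = 58786.

58786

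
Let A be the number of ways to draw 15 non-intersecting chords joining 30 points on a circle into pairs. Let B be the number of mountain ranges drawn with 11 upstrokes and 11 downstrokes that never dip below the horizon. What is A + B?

Non-crossing perfect matchings of 2n points on a circle are counted by C_n; with 30 points, n = 15. So A = C_15 = 9694845.
A Dyck path with 11 up-steps and 11 down-steps has semilength 11, so there are C_11 of them. So B = C_11 = 58786.
A + B = 9694845 + 58786 = 9753631.

9753631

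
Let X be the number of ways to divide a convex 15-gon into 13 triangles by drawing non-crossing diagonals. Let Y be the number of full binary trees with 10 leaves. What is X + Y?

The number of triangulations of a 15-gon is the Catalan number C_13 (index = sides − 2). So X = C_13 = 742900.
Full binary trees with 10 leaves have 10−1 = 9 internal nodes, so there are C_9 of them. So Y = C_9 = 4862.
X + Y = 742900 + 4862 = 747762.

747762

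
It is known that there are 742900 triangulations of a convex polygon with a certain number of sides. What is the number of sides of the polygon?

Triangulations of a convex m-gon are counted by C_{m−2}; 742900 = C_13.
So m − 2 = 13, giving m = 15 sides.

15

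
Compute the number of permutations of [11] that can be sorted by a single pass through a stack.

Stack-sortable permutations are exactly the 231-avoiding ones, counted by C_n; here n = 11.
C_11 = C(22,11)/12 = 705432/12 = 58786.

58786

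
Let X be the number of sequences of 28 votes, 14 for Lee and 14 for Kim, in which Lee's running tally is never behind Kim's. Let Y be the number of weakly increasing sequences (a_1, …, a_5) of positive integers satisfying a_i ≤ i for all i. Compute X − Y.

2674398

Ballot sequences with n votes each where one side never trails are Dyck words, counted by C_n; here n = 14. So X = C_14 = 2674440.
Weakly increasing sequences with a_i ≤ i biject with Dyck paths of semilength 5, so there are C_5. So Y = C_5 = 42.
X − Y = 2674440 − 42 = 2674398.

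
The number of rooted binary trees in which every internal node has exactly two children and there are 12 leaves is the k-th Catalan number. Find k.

11

A full binary tree with L leaves has L−1 internal nodes and is counted by C_{L−1}; L = 12 gives C_11.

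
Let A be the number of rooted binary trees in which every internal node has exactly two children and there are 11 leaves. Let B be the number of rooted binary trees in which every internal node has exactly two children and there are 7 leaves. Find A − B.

16664

Full binary trees with 11 leaves have 11−1 = 10 internal nodes, so there are C_10 of them. So A = C_10 = 16796.
A full binary tree with L leaves has L−1 internal nodes and is counted by C_{L−1}; L = 7 gives C_6. So B = C_6 = 132.
A − B = 16796 − 132 = 16664.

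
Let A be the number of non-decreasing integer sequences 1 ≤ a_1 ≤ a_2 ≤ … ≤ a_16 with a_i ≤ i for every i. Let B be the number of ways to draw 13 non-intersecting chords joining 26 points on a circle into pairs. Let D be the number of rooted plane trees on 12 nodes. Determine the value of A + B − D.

Weakly increasing sequences with a_i ≤ i biject with Dyck paths of semilength 16, so there are C_16. So A = C_16 = 35357670.
Pairing 26 circle points by 13 non-crossing chords gives C_13 matchings. So B = C_13 = 742900.
Rooted ordered (plane) trees on m nodes have m−1 edges and are counted by C_{m−1}; m = 12 gives C_11. So D = C_11 = 58786.
A + B − D = 35357670 + 742900 − 58786 = 36041784.

36041784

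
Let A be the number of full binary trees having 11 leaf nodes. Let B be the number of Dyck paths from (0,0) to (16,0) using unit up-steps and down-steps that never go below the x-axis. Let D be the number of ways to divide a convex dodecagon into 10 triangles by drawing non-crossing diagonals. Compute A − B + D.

32162

Full binary trees with 11 leaves have 11−1 = 10 internal nodes, so there are C_10 of them. So A = C_10 = 16796.
A Dyck path with 8 up-steps and 8 down-steps has semilength 8, so there are C_8 of them. So B = C_8 = 1430.
Triangulations of a convex m-gon are counted by C_{m−2}; with m = 12 this is C_10. So D = C_10 = 16796.
A − B + D = 16796 − 1430 + 16796 = 32162.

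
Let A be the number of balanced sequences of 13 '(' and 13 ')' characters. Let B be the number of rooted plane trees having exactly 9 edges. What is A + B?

747762

Balanced strings of n pairs of brackets are counted by C_n; here n = 13. So A = C_13 = 742900.
Rooted ordered trees with n edges are counted by C_n; here n = 9. So B = C_9 = 4862.
A + B = 742900 + 4862 = 747762.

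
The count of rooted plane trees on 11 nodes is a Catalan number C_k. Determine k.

10

A rooted plane tree on 11 nodes has 10 edges, and such trees are counted by C_10.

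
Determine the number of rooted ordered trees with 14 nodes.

A rooted plane tree on 14 nodes has 13 edges, and such trees are counted by C_13.
C_13 = C(26,13)/14 = 10400600/14 = 742900.

742900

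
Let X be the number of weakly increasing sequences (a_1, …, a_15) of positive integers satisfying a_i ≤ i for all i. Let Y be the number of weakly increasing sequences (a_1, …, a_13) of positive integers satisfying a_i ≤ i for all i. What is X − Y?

Such sub-staircase sequences of length n are counted by C_n; here n = 15. So X = C_15 = 9694845.
Such sub-staircase sequences of length n are counted by C_n; here n = 13. So Y = C_13 = 742900.
X − Y = 9694845 − 742900 = 8951945.

8951945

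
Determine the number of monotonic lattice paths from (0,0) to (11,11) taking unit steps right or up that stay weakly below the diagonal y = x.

Monotone paths in an n×n grid that stay weakly below the diagonal are counted by C_n; here n = 11.
C_11 = C(22,11)/12 = 705432/12 = 58786.

58786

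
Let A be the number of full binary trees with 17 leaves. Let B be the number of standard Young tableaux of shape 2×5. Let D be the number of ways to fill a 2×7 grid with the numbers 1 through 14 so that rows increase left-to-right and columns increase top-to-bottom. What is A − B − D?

Full binary trees with 17 leaves have 17−1 = 16 internal nodes, so there are C_16 of them. So A = C_16 = 35357670.
Standard Young tableaux of shape 2×n are counted by C_n; here n = 5. So B = C_5 = 42.
Standard Young tableaux of shape 2×n are counted by C_n; here n = 7. So D = C_7 = 429.
A − B − D = 35357670 − 42 − 429 = 35357199.

35357199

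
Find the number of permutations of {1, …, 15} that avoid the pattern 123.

Permutations of [n] avoiding any single length-3 pattern are counted by C_n; here n = 15.
C_15 = 9694845.

9694845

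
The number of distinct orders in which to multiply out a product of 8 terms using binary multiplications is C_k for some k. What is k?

7

Ways to associate a product of 8 factors correspond to binary trees on 8 leaves, so the count is C_7.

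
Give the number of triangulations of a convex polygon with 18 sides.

35357670

Triangulations of a convex m-gon are counted by C_{m−2}; with m = 18 this is C_16.
C_16 = 35357670.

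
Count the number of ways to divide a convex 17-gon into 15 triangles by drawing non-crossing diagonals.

9694845

A convex 17-gon is triangulated into 15 triangles, and the number of such triangulations is the Catalan number C_{17−2} = C_15.
C_15 = C(30,15)/16 = 155117520/16 = 9694845.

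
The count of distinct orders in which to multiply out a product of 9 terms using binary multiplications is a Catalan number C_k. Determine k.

Ways to associate a product of 9 factors correspond to binary trees on 9 leaves, so the count is C_8.

8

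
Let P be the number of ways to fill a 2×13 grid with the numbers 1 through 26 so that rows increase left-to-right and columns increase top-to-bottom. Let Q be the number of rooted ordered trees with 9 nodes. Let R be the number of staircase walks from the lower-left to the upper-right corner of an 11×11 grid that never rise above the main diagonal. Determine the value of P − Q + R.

800256

By the hook-length formula (or a Dyck-path bijection), SYT of shape 2×13 number C_13. So P = C_13 = 742900.
A rooted plane tree on 9 nodes has 8 edges, and such trees are counted by C_8. So Q = C_8 = 1430.
Sub-diagonal monotone paths from (0,0) to (11,11) biject with Dyck paths of semilength 11, giving C_11. So R = C_11 = 58786.
P − Q + R = 742900 − 1430 + 58786 = 800256.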